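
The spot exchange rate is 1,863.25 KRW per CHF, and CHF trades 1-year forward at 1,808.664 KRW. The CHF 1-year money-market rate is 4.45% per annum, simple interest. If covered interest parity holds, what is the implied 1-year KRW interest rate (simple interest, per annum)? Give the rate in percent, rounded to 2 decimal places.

1.39%

T = 1 year.
CIP gives F = S · g_KRW/g_CHF, so g_KRW/g_CHF = 1808.664/1863.25 = 0.9707039.
The CHF side grows by 1 + 0.0445×1 = 1.044500.
That pins the KRW growth at 1.0139002.
(1.0139002 − 1)/T = 0.013900, i.e. 1.39%.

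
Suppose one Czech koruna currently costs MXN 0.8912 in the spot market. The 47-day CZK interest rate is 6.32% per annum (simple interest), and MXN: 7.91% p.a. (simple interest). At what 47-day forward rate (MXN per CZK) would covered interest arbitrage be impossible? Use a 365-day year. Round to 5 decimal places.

T = 47/365 years.
MXN accumulates by 1 + 0.0791×47/365 = 1.0101855.
CZK growth factor: 1 + 0.0632×47/365 = 1.0081381.
CIP: F = S · (grow MXN)/(grow CZK) = 0.8912 × 1.0101855/1.0081381 = 0.8930099 MXN per CZK.

0.89301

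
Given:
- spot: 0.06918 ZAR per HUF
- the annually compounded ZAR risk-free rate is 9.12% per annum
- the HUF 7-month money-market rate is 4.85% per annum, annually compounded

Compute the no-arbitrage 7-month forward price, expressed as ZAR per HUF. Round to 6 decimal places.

0.070810

T = 7/12 years.
ZAR growth factor: (1 + 0.0912)^(7/12) = 1.0522305.
Growth of 1 HUF over T: (1 + 0.0485)^(7/12) = 1.0280122.
Forward (ZAR per HUF) = 0.06918 × 1.0522305 / 1.0280122 = 0.07080977.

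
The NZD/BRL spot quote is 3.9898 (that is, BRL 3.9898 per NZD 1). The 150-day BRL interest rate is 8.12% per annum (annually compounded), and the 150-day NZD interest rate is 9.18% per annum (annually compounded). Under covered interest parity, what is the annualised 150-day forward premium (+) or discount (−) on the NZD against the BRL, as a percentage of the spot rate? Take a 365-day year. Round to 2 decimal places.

-0.97%

T = 150/365 years.
F = S · g_BRL/g_NZD = 3.9898 × 1.0326044/1.0367529 = 3.9738351.
(F − S)/S ÷ T = (3.9738351 − 3.9898)/3.9898/(150/365) = -0.009737 → -0.97%.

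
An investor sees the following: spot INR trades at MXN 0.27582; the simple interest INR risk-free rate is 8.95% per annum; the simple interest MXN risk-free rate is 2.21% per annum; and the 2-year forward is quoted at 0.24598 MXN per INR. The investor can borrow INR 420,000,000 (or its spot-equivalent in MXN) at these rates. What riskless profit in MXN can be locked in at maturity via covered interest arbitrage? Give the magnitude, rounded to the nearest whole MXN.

T = 2 years.
Invest the INR and cover forward: 420,000,000 × 1.179000 × 0.24598 = MXN 121,804,376.40.
Convert at spot and invest in MXN: 420,000,000 × 0.27582 × 1.044200 = MXN 120,964,722.48.
The quoted forward overvalues INR, so borrow MXN, buy INR at spot, deposit the INR at 8.95%, and sell the proceeds forward at 0.24598.
Arbitrage profit = |121,804,376.40 − 120,964,722.48| = MXN 839,654.

MXN 839,654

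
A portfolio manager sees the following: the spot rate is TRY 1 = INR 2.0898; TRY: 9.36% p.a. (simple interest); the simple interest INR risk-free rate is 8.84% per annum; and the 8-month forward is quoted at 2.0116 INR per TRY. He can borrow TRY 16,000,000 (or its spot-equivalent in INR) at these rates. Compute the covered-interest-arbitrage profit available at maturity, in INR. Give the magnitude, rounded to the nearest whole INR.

INR 1,213,361

T = 8/12 years.
Keep in TRY, deliver into the forward: 16,000,000·1.062400·2.0116 = INR 34,193,981.44.
Swap to INR now, deposit: 16,000,000·2.0898·1.0589333333 = INR 35,407,342.08.
The quoted forward undervalues TRY, so borrow TRY, convert to INR at spot, deposit the INR at 8.84%, and buy TRY forward at 2.0116 to cover the loan.
The gap between the two covered legs is INR 1,213,361.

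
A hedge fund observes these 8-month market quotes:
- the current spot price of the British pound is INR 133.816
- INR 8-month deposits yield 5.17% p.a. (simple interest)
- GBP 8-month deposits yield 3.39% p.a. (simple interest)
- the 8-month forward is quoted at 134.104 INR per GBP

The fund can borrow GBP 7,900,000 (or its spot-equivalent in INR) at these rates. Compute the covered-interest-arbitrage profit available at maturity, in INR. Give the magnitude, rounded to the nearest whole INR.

T = 8/12 years.
Route A — deposit GBP, sell forward: 7,900,000 × 1.022600 × 134.104 = INR 1,083,364,528.16.
Route B — convert at spot, deposit INR: 7,900,000 × 133.816 × 1.034466666667 = INR 1,093,582,712.59.
The quoted forward undervalues GBP, so borrow GBP, convert to INR at spot, deposit the INR at 5.17%, and buy GBP forward at 134.104 to cover the loan.
Arbitrage profit = |1,083,364,528.16 − 1,093,582,712.59| = INR 10,218,184.

INR 10,218,184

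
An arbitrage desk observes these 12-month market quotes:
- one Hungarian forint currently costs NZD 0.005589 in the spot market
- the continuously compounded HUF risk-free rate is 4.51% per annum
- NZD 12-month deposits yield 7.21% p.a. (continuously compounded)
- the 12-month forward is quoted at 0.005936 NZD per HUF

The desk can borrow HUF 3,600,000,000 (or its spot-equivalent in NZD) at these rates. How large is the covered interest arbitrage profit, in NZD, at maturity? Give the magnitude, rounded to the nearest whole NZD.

T = 1 year.
Keep in HUF, deliver into the forward: 3,600,000,000·1.0461324679·0.005936 = NZD 22,355,432.39.
Swap to NZD now, deposit: 3,600,000,000·0.005589·1.074762815 = NZD 21,624,657.74.
The quoted forward overvalues HUF, so borrow NZD, buy HUF at spot, deposit the HUF at 4.51%, and sell the proceeds forward at 0.005936.
Arbitrage profit = |22,355,432.39 − 21,624,657.74| = NZD 730,775.

NZD 730,775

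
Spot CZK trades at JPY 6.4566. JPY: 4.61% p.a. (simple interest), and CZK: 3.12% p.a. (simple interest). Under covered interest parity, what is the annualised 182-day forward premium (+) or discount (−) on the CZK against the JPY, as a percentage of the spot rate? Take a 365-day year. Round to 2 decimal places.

+1.47%

T = 182/365 years.
CIP forward (JPY per CZK) = 6.4566 × 1.0229868/1.0155573 = 6.5038345.
(F − S)/S ÷ T = (6.5038345 − 6.4566)/6.4566/(182/365) = 0.014672 → 1.47%.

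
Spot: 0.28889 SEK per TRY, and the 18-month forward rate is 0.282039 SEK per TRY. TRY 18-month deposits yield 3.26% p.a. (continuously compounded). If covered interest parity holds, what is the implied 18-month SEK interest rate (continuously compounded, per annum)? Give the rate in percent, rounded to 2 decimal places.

1.66%

T = 18/12 years.
CIP gives F = S · g_SEK/g_TRY, so g_SEK/g_TRY = 0.282039/0.28889 = 0.9762851.
TRY growth factor: e^(0.0326×18/12) = 1.0501153.
That pins the SEK growth at 1.0252119.
Take logs: ln 1.0252119 / (18/12) = 0.016600, so 1.66%.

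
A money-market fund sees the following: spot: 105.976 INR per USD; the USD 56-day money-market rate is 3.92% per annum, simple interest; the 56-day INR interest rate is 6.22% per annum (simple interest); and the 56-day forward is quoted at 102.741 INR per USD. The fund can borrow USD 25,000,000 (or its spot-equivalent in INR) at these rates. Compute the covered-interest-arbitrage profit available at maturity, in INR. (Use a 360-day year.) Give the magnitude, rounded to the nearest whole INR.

T = 56/360 years.
Invest the USD and cover forward: 25,000,000 × 1.006097777778 × 102.741 = INR 2,584,187,294.67.
Convert at spot and invest in INR: 25,000,000 × 105.976 × 1.009675555556 = INR 2,675,034,416.89.
The quoted forward undervalues USD, so borrow USD, convert to INR at spot, deposit the INR at 6.22%, and buy USD forward at 102.741 to cover the loan.
The gap between the two covered legs is INR 90,847,122.

INR 90,847,122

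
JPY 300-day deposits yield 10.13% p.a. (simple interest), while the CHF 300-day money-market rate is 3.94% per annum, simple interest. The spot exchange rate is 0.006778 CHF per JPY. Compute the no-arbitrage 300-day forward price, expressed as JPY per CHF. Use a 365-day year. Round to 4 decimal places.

154.8068

T = 300/365 years.
CHF accumulates by 1 + 0.0394×300/365 = 1.032383562.
JPY accumulates by 1 + 0.1013×300/365 = 1.083260274.
Forward (CHF per JPY) = 0.006778 × 1.032383562 / 1.083260274 = 0.00645966251.
Quoted the other way: 1/0.00645966251 = 154.8068 JPY per CHF.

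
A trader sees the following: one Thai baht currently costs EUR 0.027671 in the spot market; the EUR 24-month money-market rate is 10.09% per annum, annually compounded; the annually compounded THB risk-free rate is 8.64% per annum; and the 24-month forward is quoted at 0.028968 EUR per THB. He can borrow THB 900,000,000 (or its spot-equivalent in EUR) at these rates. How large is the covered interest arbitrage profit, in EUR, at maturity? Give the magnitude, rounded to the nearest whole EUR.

T = 2 years.
Invest the THB and cover forward: 900,000,000 × 1.18026496 × 0.028968 = EUR 30,770,923.83.
Convert at spot and invest in EUR: 900,000,000 × 0.027671 × 1.21198081 = EUR 30,183,048.89.
The quoted forward overvalues THB, so borrow EUR, buy THB at spot, deposit the THB at 8.64%, and sell the proceeds forward at 0.028968.
Arbitrage profit = |30,770,923.83 − 30,183,048.89| = EUR 587,875.

EUR 587,875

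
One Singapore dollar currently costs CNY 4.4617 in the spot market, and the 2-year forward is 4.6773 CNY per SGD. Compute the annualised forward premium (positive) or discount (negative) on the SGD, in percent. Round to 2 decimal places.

T = 2 years.
(F − S)/S = (4.6773 − 4.4617)/4.4617 = 0.0483224.
×(1/T) gives 2.42% p.a.

+2.42%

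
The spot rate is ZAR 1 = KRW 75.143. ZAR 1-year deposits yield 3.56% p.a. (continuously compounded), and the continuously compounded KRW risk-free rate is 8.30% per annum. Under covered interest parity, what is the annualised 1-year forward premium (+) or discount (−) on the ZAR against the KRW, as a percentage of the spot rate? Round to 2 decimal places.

T = 1 year.
No-arbitrage forward: 75.143 × 1.0865418 / 1.0362413 = 78.790539 KRW/ZAR.
Annualised premium = (F − S)/S × (1/T) = (78.790539 − 75.143)/75.143 ÷ 1 = 4.85%.

+4.85%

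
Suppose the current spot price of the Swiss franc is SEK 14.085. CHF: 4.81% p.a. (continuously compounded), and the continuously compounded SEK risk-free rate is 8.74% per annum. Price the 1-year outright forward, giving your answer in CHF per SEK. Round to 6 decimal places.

T = 1 year.
SEK accumulates by e^(0.0874×1) = 1.0913331.
CHF accumulates by e^(0.0481×1) = 1.0492756.
Forward (SEK per CHF) = 14.085 × 1.0913331 / 1.0492756 = 14.64956.
Quoted the other way: 1/14.64956 = 0.068261 CHF per SEK.

0.068261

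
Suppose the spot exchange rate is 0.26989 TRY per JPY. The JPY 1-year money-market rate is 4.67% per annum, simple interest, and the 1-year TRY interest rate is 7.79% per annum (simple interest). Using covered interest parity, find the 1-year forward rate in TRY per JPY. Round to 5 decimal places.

T = 1 year.
TRY accumulates by 1 + 0.0779×1 = 1.077900.
JPY growth factor: 1 + 0.0467×1 = 1.046700.
CIP: F = S · (grow TRY)/(grow JPY) = 0.26989 × 1.077900/1.046700 = 0.2779349 TRY per JPY.

0.27793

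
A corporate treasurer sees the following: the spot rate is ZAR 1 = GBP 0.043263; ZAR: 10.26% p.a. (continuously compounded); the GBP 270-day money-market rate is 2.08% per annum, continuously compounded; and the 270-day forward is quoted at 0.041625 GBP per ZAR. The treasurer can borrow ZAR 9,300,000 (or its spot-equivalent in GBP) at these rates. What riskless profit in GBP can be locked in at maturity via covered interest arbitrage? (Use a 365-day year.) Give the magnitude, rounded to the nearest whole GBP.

T = 270/365 years.
Route A — deposit ZAR, sell forward: 9,300,000 × 1.07885025 × 0.041625 = GBP 417,636.42.
Route B — convert at spot, deposit GBP: 9,300,000 × 0.043263 × 1.01550528 = GBP 408,584.39.
The quoted forward overvalues ZAR, so borrow GBP, buy ZAR at spot, deposit the ZAR at 10.26%, and sell the proceeds forward at 0.041625.
The gap between the two covered legs is GBP 9,052.

GBP 9,052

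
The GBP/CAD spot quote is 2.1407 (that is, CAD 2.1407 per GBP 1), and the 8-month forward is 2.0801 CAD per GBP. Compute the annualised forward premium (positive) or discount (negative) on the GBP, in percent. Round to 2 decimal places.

T = 8/12 years.
GBP trades forward at -2.83085% vs spot over the period.
Per annum: -0.0283085 / (8/12) = -0.042463 = -4.25%.

-4.25%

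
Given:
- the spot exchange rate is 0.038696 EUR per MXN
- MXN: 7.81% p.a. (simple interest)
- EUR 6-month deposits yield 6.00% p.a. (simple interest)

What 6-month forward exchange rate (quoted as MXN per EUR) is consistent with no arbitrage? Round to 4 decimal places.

26.0695

T = 6/12 years.
Growth of 1 EUR over T: 1 + 0.0600×6/12 = 1.030000.
MXN accumulates by 1 + 0.0781×6/12 = 1.039050.
CIP: F = S · (grow EUR)/(grow MXN) = 0.038696 × 1.030000/1.039050 = 0.038358963 EUR per MXN.
Invert for MXN per EUR: 1 / 0.038358963 = 26.0695.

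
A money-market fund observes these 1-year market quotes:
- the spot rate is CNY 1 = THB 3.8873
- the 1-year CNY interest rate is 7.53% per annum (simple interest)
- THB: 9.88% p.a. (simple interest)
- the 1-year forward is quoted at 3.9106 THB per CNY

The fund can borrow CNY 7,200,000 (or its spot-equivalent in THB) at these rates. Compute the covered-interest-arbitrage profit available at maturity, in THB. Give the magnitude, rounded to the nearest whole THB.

THB 477,339

T = 1 year.
Keep in CNY, deliver into the forward: 7,200,000·1.075300·3.9106 = THB 30,276,490.90.
Swap to THB now, deposit: 7,200,000·3.8873·1.098800 = THB 30,753,829.73.
The quoted forward undervalues CNY, so borrow CNY, convert to THB at spot, deposit the THB at 9.88%, and buy CNY forward at 3.9106 to cover the loan.
Profit = 30,753,829.73 − 30,276,490.90 = THB 477,339.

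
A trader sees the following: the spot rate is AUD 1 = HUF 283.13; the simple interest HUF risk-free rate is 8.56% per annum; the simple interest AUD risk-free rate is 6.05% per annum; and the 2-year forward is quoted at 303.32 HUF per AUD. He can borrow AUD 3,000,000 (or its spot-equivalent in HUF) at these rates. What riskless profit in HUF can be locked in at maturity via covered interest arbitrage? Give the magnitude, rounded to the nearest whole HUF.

T = 2 years.
Keep in AUD, deliver into the forward: 3,000,000·1.121000·303.32 = HUF 1,020,065,160.00.
Swap to HUF now, deposit: 3,000,000·283.13·1.171200 = HUF 994,805,568.00.
The quoted forward overvalues AUD, so borrow HUF, buy AUD at spot, deposit the AUD at 6.05%, and sell the proceeds forward at 303.32.
The gap between the two covered legs is HUF 25,259,592.

HUF 25,259,592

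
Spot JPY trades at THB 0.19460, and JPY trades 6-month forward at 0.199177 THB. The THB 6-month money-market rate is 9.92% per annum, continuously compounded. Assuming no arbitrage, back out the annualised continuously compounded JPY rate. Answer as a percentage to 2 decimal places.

T = 6/12 years.
F/S = 0.199177/0.1946 = 1.0235200 = (growth of THB) / (growth of JPY).
The THB side grows by e^(0.0992×6/12) = 1.0508507.
So the JPY growth factor = 1.0267027.
r = ln(1.0267027)/(6/12) = 0.052705 → 5.27%.

5.27%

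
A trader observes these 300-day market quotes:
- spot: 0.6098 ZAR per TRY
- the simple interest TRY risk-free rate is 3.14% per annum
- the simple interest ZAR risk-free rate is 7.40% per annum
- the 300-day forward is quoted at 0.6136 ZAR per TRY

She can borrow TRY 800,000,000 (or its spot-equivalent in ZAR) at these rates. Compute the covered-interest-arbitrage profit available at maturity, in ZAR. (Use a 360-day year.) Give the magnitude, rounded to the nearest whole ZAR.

ZAR 14,198,773

T = 300/360 years.
Route A — deposit TRY, sell forward: 800,000,000 × 1.02616666667 × 0.6136 = ZAR 503,724,693.33.
Route B — convert at spot, deposit ZAR: 800,000,000 × 0.6098 × 1.06166666667 = ZAR 517,923,466.67.
The quoted forward undervalues TRY, so borrow TRY, convert to ZAR at spot, deposit the ZAR at 7.40%, and buy TRY forward at 0.6136 to cover the loan.
The gap between the two covered legs is ZAR 14,198,773.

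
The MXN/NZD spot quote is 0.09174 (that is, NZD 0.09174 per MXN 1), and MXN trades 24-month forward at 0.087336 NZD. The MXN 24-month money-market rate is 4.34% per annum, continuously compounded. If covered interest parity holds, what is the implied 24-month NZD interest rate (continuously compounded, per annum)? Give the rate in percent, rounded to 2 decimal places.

1.88%

T = 2 years.
CIP gives F = S · g_NZD/g_MXN, so g_NZD/g_MXN = 0.087336/0.09174 = 0.9519948.
The MXN side grows by e^(0.0434×2) = 1.0906785.
So the NZD growth factor = 1.0383203.
Take logs: ln 1.0383203 / 2 = 0.018802, so 1.88%.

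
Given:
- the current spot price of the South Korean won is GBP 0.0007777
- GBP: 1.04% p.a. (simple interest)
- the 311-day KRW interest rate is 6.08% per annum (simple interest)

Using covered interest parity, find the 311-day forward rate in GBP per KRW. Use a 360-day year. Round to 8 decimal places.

0.00074553

T = 311/360 years.
GBP accumulates by 1 + 0.0104×311/360 = 1.0089844.
KRW growth factor: 1 + 0.0608×311/360 = 1.0525244.
Forward (GBP per KRW) = 0.0007777 × 1.0089844 / 1.0525244 = 0.0007455287.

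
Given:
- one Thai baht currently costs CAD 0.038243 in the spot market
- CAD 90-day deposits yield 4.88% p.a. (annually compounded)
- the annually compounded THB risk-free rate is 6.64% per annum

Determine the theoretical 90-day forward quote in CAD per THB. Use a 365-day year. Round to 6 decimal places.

0.038086

T = 90/365 years.
CAD accumulates by (1 + 0.0488)^(90/365) = 1.0118178.
THB growth factor: (1 + 0.0664)^(90/365) = 1.0159783.
CIP: F = S · (grow CAD)/(grow THB) = 0.038243 × 1.0118178/1.0159783 = 0.03808639 CAD per THB.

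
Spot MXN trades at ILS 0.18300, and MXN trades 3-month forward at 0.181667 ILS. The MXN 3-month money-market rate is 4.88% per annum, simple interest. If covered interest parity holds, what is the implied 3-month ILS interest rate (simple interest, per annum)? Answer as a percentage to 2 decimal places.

1.93%

T = 3/12 years.
CIP gives F = S · g_ILS/g_MXN, so g_ILS/g_MXN = 0.181667/0.183 = 0.9927158.
The MXN side grows by 1 + 0.0488×3/12 = 1.012200.
So the ILS growth factor = 1.0048269.
(1.0048269 − 1)/T = 0.019308, i.e. 1.93%.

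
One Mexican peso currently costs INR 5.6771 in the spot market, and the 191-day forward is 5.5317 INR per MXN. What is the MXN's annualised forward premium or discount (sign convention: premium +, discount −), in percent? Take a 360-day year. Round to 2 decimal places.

T = 191/360 years.
Period premium: (5.5317 − 5.6771)/5.6771 = -0.0256117.
×(1/T) gives -4.83% p.a.

-4.83%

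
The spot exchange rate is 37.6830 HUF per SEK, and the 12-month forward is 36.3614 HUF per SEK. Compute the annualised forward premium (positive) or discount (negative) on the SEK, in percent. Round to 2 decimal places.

-3.51%

T = 1 year.
Period premium: (36.3614 − 37.683)/37.683 = -0.0350715.
×(1/T) gives -3.51% p.a.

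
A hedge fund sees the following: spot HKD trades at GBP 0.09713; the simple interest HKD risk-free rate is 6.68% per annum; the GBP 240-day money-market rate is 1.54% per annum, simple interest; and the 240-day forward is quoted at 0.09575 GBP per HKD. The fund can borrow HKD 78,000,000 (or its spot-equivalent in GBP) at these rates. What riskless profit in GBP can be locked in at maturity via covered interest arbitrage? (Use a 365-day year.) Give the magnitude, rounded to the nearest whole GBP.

T = 240/365 years.
Keep in HKD, deliver into the forward: 78,000,000·1.043923288·0.09575 = GBP 7,796,541.08.
Swap to GBP now, deposit: 78,000,000·0.09713·1.010126027 = GBP 7,652,856.20.
The quoted forward overvalues HKD, so borrow GBP, buy HKD at spot, deposit the HKD at 6.68%, and sell the proceeds forward at 0.09575.
Profit = 7,796,541.08 − 7,652,856.20 = GBP 143,685.

GBP 143,685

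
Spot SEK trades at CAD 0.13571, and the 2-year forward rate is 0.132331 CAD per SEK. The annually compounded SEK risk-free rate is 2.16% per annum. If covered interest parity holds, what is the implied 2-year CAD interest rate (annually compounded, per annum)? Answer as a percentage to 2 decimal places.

T = 2 years.
By CIP, F/S equals the CAD-to-SEK growth ratio: 0.132331/0.13571 = 0.9751013.
SEK growth factor: (1 + 0.0216)^2 = 1.0436666.
That pins the CAD growth at 1.0176807.
Annualise: 1.0176807^(1/2) − 1 = 0.008802 = 0.88%.

0.88%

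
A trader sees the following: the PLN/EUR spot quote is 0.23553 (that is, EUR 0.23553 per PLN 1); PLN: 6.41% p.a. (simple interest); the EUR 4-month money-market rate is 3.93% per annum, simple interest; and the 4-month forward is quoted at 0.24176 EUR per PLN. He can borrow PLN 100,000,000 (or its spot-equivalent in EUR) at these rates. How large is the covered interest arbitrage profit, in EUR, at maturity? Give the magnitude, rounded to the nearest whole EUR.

EUR 831,016

T = 4/12 years.
Keep in PLN, deliver into the forward: 100,000,000·1.0213666667·0.24176 = EUR 24,692,560.53.
Swap to EUR now, deposit: 100,000,000·0.23553·1.013100 = EUR 23,861,544.30.
The quoted forward overvalues PLN, so borrow EUR, buy PLN at spot, deposit the PLN at 6.41%, and sell the proceeds forward at 0.24176.
Profit = 24,692,560.53 − 23,861,544.30 = EUR 831,016.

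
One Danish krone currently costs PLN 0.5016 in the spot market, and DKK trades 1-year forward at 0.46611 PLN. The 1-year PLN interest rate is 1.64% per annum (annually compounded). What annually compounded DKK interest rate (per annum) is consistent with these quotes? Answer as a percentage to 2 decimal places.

T = 1 year.
By CIP, F/S equals the PLN-to-DKK growth ratio: 0.46611/0.5016 = 0.9292464.
PLN growth factor: (1 + 0.0164)^1 = 1.016400.
So the DKK growth factor = 1.0937895.
Annualise: 1.0937895^(1/1) − 1 = 0.093789 = 9.38%.

9.38%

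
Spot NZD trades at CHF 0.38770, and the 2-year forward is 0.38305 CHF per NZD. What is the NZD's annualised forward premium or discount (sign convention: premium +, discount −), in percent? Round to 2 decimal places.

-0.60%

T = 2 years.
(F − S)/S = (0.38305 − 0.3877)/0.3877 = -0.0119938.
Annualise by dividing by T: -0.0119938 / 2 = -0.005997 → -0.60%.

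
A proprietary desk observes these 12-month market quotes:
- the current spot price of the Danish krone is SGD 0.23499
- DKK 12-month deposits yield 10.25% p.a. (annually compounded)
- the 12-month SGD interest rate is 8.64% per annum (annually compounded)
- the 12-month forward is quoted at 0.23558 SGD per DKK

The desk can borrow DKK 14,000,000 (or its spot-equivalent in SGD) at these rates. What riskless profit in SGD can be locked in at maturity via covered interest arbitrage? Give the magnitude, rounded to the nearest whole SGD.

T = 1 year.
Invest the DKK and cover forward: 14,000,000 × 1.102500 × 0.23558 = SGD 3,636,177.30.
Convert at spot and invest in SGD: 14,000,000 × 0.23499 × 1.086400 = SGD 3,574,103.90.
The quoted forward overvalues DKK, so borrow SGD, buy DKK at spot, deposit the DKK at 10.25%, and sell the proceeds forward at 0.23558.
Profit = 3,636,177.30 − 3,574,103.90 = SGD 62,073.

SGD 62,073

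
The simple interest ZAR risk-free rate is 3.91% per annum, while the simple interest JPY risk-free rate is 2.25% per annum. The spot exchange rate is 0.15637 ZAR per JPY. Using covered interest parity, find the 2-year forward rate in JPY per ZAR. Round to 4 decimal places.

6.1982

T = 2 years.
Growth of 1 ZAR over T: 1 + 0.0391×2 = 1.078200.
JPY growth factor: 1 + 0.0225×2 = 1.045000.
Forward (ZAR per JPY) = 0.15637 × 1.078200 / 1.045000 = 0.1613379.
Quoted the other way: 1/0.1613379 = 6.1982 JPY per ZAR.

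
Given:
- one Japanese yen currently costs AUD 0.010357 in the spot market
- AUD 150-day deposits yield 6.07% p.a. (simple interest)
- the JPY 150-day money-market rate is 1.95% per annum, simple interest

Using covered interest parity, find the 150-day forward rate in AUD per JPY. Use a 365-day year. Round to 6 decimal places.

0.010531

T = 150/365 years.
AUD growth factor: 1 + 0.0607×150/365 = 1.0249452.
JPY growth factor: 1 + 0.0195×150/365 = 1.0080137.
So F = 0.010357 × 1.0249452 / 1.0080137 = 0.01053097 (AUD/JPY).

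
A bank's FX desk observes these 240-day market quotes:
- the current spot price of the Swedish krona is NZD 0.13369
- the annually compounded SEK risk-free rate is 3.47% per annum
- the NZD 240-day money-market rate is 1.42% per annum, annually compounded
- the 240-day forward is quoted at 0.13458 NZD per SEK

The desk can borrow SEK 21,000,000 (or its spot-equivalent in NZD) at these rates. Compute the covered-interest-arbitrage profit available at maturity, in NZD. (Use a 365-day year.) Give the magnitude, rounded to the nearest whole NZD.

T = 240/365 years.
Route A — deposit SEK, sell forward: 21,000,000 × 1.022682931 × 0.13458 = NZD 2,890,286.05.
Route B — convert at spot, deposit NZD: 21,000,000 × 0.13369 × 1.009314426 = NZD 2,833,640.16.
The quoted forward overvalues SEK, so borrow NZD, buy SEK at spot, deposit the SEK at 3.47%, and sell the proceeds forward at 0.13458.
The gap between the two covered legs is NZD 56,646.

NZD 56,646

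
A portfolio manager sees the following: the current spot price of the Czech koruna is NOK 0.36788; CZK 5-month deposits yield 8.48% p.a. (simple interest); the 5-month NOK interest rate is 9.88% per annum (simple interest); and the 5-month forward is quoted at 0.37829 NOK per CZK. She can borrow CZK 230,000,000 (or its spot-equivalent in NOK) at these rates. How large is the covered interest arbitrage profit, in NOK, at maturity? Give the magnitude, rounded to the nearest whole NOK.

T = 5/12 years.
Route A — deposit CZK, sell forward: 230,000,000 × 1.0353333333 × 0.37829 = NOK 90,080,936.73.
Route B — convert at spot, deposit NOK: 230,000,000 × 0.36788 × 1.0411666667 = NOK 88,095,610.47.
The quoted forward overvalues CZK, so borrow NOK, buy CZK at spot, deposit the CZK at 8.48%, and sell the proceeds forward at 0.37829.
Arbitrage profit = |90,080,936.73 − 88,095,610.47| = NOK 1,985,326.

NOK 1,985,326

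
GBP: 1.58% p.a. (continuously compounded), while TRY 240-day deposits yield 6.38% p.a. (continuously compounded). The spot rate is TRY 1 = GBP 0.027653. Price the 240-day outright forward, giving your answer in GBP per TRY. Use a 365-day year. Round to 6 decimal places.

0.026794

T = 240/365 years.
GBP accumulates by e^(0.0158×240/365) = 1.0104432.
TRY accumulates by e^(0.0638×240/365) = 1.042843.
CIP: F = S · (grow GBP)/(grow TRY) = 0.027653 × 1.0104432/1.042843 = 0.02679386 GBP per TRY.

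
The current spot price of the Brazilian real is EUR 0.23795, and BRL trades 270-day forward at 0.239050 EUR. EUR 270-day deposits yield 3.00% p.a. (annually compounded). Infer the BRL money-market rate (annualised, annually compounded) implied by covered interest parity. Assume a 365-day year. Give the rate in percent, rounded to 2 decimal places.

T = 270/365 years.
By CIP, F/S equals the EUR-to-BRL growth ratio: 0.23905/0.23795 = 1.0046228.
The EUR side grows by (1 + 0.0300)^(270/365) = 1.0221062.
Hence g_BRL = 1.0174029.
Annualise: 1.0174029^(365/270) − 1 = 0.023598 = 2.36%.

2.36%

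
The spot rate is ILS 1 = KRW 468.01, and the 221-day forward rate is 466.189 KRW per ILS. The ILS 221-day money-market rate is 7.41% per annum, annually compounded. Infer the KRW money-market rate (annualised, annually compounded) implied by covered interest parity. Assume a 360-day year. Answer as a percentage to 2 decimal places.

T = 221/360 years.
By CIP, F/S equals the KRW-to-ILS growth ratio: 466.189/468.01 = 0.9961091.
The ILS side grows by (1 + 0.0741)^(221/360) = 1.0448598.
That pins the KRW growth at 1.0407944.
Annualise: 1.0407944^(360/221) − 1 = 0.067301 = 6.73%.

6.73%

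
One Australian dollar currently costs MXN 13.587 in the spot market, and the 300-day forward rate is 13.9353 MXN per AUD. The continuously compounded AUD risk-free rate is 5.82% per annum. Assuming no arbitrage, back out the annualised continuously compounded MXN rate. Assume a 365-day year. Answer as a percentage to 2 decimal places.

8.90%

T = 300/365 years.
CIP gives F = S · g_MXN/g_AUD, so g_MXN/g_AUD = 13.9353/13.587 = 1.0256348.
The AUD side grows by e^(0.0582×300/365) = 1.0489982.
That pins the MXN growth at 1.0758891.
r = ln(1.0758891)/(300/365) = 0.088996 → 8.90%.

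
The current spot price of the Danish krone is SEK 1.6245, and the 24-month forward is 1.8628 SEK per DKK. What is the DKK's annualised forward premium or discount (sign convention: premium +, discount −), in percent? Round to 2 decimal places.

+7.33%

T = 2 years.
Period premium: (1.8628 − 1.6245)/1.6245 = 0.1466913.
Annualise by dividing by T: 0.1466913 / 2 = 0.073346 → 7.33%.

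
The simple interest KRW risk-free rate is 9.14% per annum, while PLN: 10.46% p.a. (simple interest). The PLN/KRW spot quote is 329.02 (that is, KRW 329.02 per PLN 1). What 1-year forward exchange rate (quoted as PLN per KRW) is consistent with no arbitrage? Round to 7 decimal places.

0.0030761

T = 1 year.
KRW accumulates by 1 + 0.0914×1 = 1.091400.
Growth of 1 PLN over T: 1 + 0.1046×1 = 1.104600.
CIP: F = S · (grow KRW)/(grow PLN) = 329.02 × 1.091400/1.104600 = 325.0882 KRW per PLN.
Quoted the other way: 1/325.0882 = 0.0030761 PLN per KRW.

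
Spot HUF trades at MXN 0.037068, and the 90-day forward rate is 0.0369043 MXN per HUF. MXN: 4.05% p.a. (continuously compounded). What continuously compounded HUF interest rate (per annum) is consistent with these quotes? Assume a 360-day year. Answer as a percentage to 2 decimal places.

5.82%

T = 90/360 years.
By CIP, F/S equals the MXN-to-HUF growth ratio: 0.0369043/0.037068 = 0.9955838.
MXN growth factor: e^(0.0405×90/360) = 1.0101764.
That pins the HUF growth at 1.0146573.
r = ln(1.0146573)/(90/360) = 0.058204 → 5.82%.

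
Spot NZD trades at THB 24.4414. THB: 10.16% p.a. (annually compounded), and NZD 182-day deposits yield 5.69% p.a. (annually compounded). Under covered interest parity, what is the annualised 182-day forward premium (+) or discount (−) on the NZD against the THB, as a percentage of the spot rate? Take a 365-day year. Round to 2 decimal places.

+4.19%

T = 182/365 years.
No-arbitrage forward: 24.4414 × 1.0494322 / 1.0279785 = 24.9514870 THB/NZD.
(F − S)/S ÷ T = (24.9514870 − 24.4414)/24.4414/(182/365) = 0.041854 → 4.19%.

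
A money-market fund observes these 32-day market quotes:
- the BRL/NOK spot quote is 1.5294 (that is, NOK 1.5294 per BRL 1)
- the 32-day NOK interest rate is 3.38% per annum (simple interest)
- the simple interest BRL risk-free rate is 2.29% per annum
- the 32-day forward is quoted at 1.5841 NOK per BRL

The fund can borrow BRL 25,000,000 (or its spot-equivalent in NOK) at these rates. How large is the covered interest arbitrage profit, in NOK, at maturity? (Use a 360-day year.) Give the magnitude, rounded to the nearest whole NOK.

T = 32/360 years.
Keep in BRL, deliver into the forward: 25,000,000·1.0020355556·1.5841 = NOK 39,683,113.09.
Swap to NOK now, deposit: 25,000,000·1.5294·1.0030044444 = NOK 38,349,874.93.
The quoted forward overvalues BRL, so borrow NOK, buy BRL at spot, deposit the BRL at 2.29%, and sell the proceeds forward at 1.5841.
Arbitrage profit = |39,683,113.09 − 38,349,874.93| = NOK 1,333,238.

NOK 1,333,238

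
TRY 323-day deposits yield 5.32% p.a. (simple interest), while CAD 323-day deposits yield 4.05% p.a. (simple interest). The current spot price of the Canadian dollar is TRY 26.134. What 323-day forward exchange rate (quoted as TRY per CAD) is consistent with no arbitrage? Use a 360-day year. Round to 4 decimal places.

T = 323/360 years.
Growth of 1 TRY over T: 1 + 0.0532×323/360 = 1.04773222.
CAD accumulates by 1 + 0.0405×323/360 = 1.0363375.
CIP: F = S · (grow TRY)/(grow CAD) = 26.134 × 1.04773222/1.0363375 = 26.421348 TRY per CAD.

26.4213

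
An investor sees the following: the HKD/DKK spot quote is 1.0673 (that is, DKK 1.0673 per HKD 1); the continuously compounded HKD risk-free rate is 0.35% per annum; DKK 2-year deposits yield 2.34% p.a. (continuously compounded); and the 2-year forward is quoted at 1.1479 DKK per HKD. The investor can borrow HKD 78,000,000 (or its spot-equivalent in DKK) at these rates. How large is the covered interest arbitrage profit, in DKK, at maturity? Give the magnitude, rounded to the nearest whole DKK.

T = 2 years.
Keep in HKD, deliver into the forward: 78,000,000·1.0070245573·1.1479 = DKK 90,165,152.17.
Swap to DKK now, deposit: 78,000,000·1.0673·1.0479124056 = DKK 87,238,079.02.
The quoted forward overvalues HKD, so borrow DKK, buy HKD at spot, deposit the HKD at 0.35%, and sell the proceeds forward at 1.1479.
The gap between the two covered legs is DKK 2,927,073.

DKK 2,927,073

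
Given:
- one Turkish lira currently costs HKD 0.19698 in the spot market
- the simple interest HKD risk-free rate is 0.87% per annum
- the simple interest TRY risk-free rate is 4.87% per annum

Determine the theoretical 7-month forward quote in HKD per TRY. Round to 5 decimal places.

T = 7/12 years.
HKD growth factor: 1 + 0.0087×7/12 = 1.005075.
TRY accumulates by 1 + 0.0487×7/12 = 1.0284083.
So F = 0.19698 × 1.005075 / 1.0284083 = 0.1925108 (HKD/TRY).

0.19251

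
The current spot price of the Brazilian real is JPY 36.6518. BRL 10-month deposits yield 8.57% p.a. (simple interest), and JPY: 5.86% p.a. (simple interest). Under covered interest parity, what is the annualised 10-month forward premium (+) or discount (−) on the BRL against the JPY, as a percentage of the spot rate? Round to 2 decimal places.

T = 10/12 years.
CIP forward (JPY per BRL) = 36.6518 × 1.0488333/1.0714167 = 35.8792507.
(F − S)/S ÷ T = (35.8792507 − 36.6518)/36.6518/(10/12) = -0.025294 → -2.53%.

-2.53%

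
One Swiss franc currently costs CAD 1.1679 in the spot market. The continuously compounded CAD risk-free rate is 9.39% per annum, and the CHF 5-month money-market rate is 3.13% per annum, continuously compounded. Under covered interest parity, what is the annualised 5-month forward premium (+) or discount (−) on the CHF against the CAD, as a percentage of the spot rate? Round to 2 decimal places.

+6.34%

T = 5/12 years.
CIP forward (CAD per CHF) = 1.1679 × 1.0399005/1.0131271 = 1.1987635.
(F − S)/S ÷ T = (1.1987635 − 1.1679)/1.1679/(5/12) = 0.063424 → 6.34%.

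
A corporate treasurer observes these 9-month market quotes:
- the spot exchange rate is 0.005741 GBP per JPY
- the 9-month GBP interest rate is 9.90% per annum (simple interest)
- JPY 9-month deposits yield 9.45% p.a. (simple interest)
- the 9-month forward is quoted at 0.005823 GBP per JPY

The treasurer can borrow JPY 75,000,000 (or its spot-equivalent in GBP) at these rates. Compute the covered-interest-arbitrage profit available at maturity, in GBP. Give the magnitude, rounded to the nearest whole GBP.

GBP 5,133

T = 9/12 years.
Route A — deposit JPY, sell forward: 75,000,000 × 1.070875 × 0.005823 = GBP 467,677.88.
Route B — convert at spot, deposit GBP: 75,000,000 × 0.005741 × 1.074250 = GBP 462,545.19.
The quoted forward overvalues JPY, so borrow GBP, buy JPY at spot, deposit the JPY at 9.45%, and sell the proceeds forward at 0.005823.
Arbitrage profit = |467,677.88 − 462,545.19| = GBP 5,133.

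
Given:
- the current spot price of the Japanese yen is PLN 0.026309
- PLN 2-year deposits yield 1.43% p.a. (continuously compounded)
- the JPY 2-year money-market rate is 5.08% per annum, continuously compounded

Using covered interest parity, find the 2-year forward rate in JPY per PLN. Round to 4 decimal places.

T = 2 years.
PLN accumulates by e^(0.0143×2) = 1.02901291.
JPY accumulates by e^(0.0508×2) = 1.10694061.
CIP: F = S · (grow PLN)/(grow JPY) = 0.026309 × 1.02901291/1.10694061 = 0.024456868 PLN per JPY.
Quoted the other way: 1/0.024456868 = 40.8883 JPY per PLN.

40.8883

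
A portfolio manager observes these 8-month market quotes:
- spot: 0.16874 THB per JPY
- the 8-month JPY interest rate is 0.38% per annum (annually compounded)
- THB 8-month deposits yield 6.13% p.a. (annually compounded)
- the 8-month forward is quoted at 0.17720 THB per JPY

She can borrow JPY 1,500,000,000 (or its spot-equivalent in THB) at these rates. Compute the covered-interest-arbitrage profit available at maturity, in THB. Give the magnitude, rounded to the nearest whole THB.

THB 3,122,071

T = 8/12 years.
Invest the JPY and cover forward: 1,500,000,000 × 1.00253173159 × 0.17720 = THB 266,472,934.26.
Convert at spot and invest in THB: 1,500,000,000 × 0.16874 × 1.04046012985 = THB 263,350,863.47.
The quoted forward overvalues JPY, so borrow THB, buy JPY at spot, deposit the JPY at 0.38%, and sell the proceeds forward at 0.17720.
Profit = 266,472,934.26 − 263,350,863.47 = THB 3,122,071.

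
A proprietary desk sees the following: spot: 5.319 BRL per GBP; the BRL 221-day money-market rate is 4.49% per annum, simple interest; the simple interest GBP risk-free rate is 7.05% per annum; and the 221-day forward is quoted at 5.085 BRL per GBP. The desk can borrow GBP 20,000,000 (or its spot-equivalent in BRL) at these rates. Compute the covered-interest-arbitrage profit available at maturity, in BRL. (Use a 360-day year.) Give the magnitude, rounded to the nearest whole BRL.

BRL 3,210,726

T = 221/360 years.
Route A — deposit GBP, sell forward: 20,000,000 × 1.04327916667 × 5.085 = BRL 106,101,491.25.
Route B — convert at spot, deposit BRL: 20,000,000 × 5.319 × 1.02756361111 = BRL 109,312,216.95.
The quoted forward undervalues GBP, so borrow GBP, convert to BRL at spot, deposit the BRL at 4.49%, and buy GBP forward at 5.085 to cover the loan.
The gap between the two covered legs is BRL 3,210,726.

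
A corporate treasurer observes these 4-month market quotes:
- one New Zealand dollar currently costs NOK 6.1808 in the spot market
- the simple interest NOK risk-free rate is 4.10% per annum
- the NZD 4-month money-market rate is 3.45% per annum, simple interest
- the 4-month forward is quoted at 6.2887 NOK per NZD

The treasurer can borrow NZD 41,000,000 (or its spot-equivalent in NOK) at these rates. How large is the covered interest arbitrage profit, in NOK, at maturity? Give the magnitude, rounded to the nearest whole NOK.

NOK 3,925,714

T = 4/12 years.
Invest the NZD and cover forward: 41,000,000 × 1.011500 × 6.2887 = NOK 260,801,822.05.
Convert at spot and invest in NOK: 41,000,000 × 6.1808 × 1.01366666667 = NOK 256,876,108.27.
The quoted forward overvalues NZD, so borrow NOK, buy NZD at spot, deposit the NZD at 3.45%, and sell the proceeds forward at 6.2887.
Profit = 260,801,822.05 − 256,876,108.27 = NOK 3,925,714.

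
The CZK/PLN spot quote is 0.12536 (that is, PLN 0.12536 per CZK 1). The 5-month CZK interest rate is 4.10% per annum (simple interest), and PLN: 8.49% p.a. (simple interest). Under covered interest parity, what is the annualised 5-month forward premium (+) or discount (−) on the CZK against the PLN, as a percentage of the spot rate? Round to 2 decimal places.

+4.32%

T = 5/12 years.
No-arbitrage forward: 0.12536 × 1.035375 / 1.0170833 = 0.12761453 PLN/CZK.
Annualised premium = (F − S)/S × (1/T) = (0.12761453 − 0.12536)/0.12536 ÷ (5/12) = 4.32%.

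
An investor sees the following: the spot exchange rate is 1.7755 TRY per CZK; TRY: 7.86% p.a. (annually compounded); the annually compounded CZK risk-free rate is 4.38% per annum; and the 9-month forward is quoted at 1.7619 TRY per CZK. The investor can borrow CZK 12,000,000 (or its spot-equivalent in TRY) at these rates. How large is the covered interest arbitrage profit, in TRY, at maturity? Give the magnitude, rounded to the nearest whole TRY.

T = 9/12 years.
Keep in CZK, deliver into the forward: 12,000,000·1.0326733499·1.7619 = TRY 21,833,606.10.
Swap to TRY now, deposit: 12,000,000·1.7755·1.0583889865 = TRY 22,550,035.75.
The quoted forward undervalues CZK, so borrow CZK, convert to TRY at spot, deposit the TRY at 7.86%, and buy CZK forward at 1.7619 to cover the loan.
Arbitrage profit = |21,833,606.10 − 22,550,035.75| = TRY 716,430.

TRY 716,430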